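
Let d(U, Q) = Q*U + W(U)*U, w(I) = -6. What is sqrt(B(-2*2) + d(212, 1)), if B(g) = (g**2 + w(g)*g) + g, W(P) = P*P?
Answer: 2*sqrt(2382094) ≈ 3086.8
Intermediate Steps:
W(P) = P**2
d(U, Q) = U**3 + Q*U (d(U, Q) = Q*U + U**2*U = Q*U + U**3 = U**3 + Q*U)
B(g) = g**2 - 5*g (B(g) = (g**2 - 6*g) + g = g**2 - 5*g)
sqrt(B(-2*2) + d(212, 1)) = sqrt((-2*2)*(-5 - 2*2) + 212*(1 + 212**2)) = sqrt(-4*(-5 - 4) + 212*(1 + 44944)) = sqrt(-4*(-9) + 212*44945) = sqrt(36 + 9528340) = sqrt(9528376) = 2*sqrt(2382094)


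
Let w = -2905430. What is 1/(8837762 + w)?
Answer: 1/5932332 ≈ 1.6857e-7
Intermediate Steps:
1/(8837762 + w) = 1/(8837762 - 2905430) = 1/5932332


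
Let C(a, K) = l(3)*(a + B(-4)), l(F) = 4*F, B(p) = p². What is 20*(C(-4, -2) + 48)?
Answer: 3840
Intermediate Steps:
C(a, K) = 192 + 12*a (C(a, K) = (4*3)*(a + (-4)²) = 12*(a + 16) = 12*(16 + a) = 192 + 12*a)
20*(C(-4, -2) + 48) = 20*((192 + 12*(-4)) + 48) = 20*((192 - 48) + 48) = 20*(144 + 48) = 20*192 = 3840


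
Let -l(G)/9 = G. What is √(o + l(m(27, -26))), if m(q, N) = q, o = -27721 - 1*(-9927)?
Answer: I*√18037 ≈ 134.3*I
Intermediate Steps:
o = -17794 (o = -27721 + 9927 = -17794)
l(G) = -9*G
√(o + l(m(27, -26))) = √(-17794 - 9*27) = √(-17794 - 243) = √(-18037) = I*√18037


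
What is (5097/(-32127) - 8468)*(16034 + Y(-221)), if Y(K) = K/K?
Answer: -1454142168885/10709 ≈ -1.3579e+8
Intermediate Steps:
Y(K) = 1
(5097/(-32127) - 8468)*(16034 + Y(-221)) = (5097/(-32127) - 8468)*(16034 + 1) = (5097*(-1/32127) - 8468)*16035 = (-1699/10709 - 8468)*16035 = -90685511/10709*16035 = -1454142168885/10709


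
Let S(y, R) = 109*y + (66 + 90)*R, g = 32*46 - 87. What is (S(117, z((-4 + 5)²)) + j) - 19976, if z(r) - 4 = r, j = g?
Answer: -5058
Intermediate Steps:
g = 1385 (g = 1472 - 87 = 1385)
j = 1385
z(r) = 4 + r
S(y, R) = 109*y + 156*R
(S(117, z((-4 + 5)²)) + j) - 19976 = ((109*117 + 156*(4 + (-4 + 5)²)) + 1385) - 19976 = ((12753 + 156*(4 + 1²)) + 1385) - 19976 = ((12753 + 156*(4 + 1)) + 1385) - 19976 = ((12753 + 156*5) + 1385) - 19976 = ((12753 + 780) + 1385) - 19976 = (13533 + 1385) - 19976 = 14918 - 19976 = -5058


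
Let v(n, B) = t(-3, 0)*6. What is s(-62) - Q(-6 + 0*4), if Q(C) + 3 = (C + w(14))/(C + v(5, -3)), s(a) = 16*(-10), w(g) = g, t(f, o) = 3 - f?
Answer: -2359/15 ≈ -157.27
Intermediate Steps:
s(a) = -160
v(n, B) = 36 (v(n, B) = (3 - 1*(-3))*6 = (3 + 3)*6 = 6*6 = 36)
Q(C) = -3 + (14 + C)/(36 + C) (Q(C) = -3 + (C + 14)/(C + 36) = -3 + (14 + C)/(36 + C))
s(-62) - Q(-6 + 0*4) = -160 - 2*(-47 - (-6 + 0*4))/(36 + (-6 + 0*4)) = -160 - 2*(-47 - (-6 + 0))/(36 + (-6 + 0)) = -160 - 2*(-47 - 1*(-6))/(36 - 6) = -160 - 2*(-47 + 6)/30 = -160 - 2*(-41)/30 = -160 - 1*(-41/15) = -160 + 41/15 = -2359/15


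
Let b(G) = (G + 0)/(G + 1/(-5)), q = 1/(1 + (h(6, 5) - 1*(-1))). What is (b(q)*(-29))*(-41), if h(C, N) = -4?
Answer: 5945/7 ≈ 849.29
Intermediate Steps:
q = -½ (q = 1/(1 + (-4 - 1*(-1))) = 1/(1 + (-4 + 1)) = 1/(1 - 3) = 1/(-2) = -½ ≈ -0.50000)
b(G) = G/(-⅕ + G) (b(G) = G/(G - ⅕) = G/(-⅕ + G))
(b(q)*(-29))*(-41) = ((5*(-½)/(-1 + 5*(-½)))*(-29))*(-41) = ((5*(-½)/(-1 - 5/2))*(-29))*(-41) = ((5*(-½)/(-7/2))*(-29))*(-41) = ((5*(-½)*(-2/7))*(-29))*(-41) = ((5/7)*(-29))*(-41) = -145/7*(-41) = 5945/7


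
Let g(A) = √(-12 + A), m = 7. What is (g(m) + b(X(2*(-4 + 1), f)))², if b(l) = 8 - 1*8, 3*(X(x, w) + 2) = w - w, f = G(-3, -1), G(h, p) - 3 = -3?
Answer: -5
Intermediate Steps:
G(h, p) = 0 (G(h, p) = 3 - 3 = 0)
f = 0
X(x, w) = -2 (X(x, w) = -2 + (w - w)/3 = -2 + (⅓)*0 = -2 + 0 = -2)
b(l) = 0 (b(l) = 8 - 8 = 0)
(g(m) + b(X(2*(-4 + 1), f)))² = (√(-12 + 7) + 0)² = (√(-5) + 0)² = (I*√5 + 0)² = (I*√5)² = -5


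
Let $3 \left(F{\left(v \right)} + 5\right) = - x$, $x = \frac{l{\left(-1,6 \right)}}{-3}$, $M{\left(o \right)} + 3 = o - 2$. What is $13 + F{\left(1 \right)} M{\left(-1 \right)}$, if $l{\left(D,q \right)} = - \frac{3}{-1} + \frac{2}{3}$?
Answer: $\frac{365}{9} \approx 40.556$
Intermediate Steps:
$M{\left(o \right)} = -5 + o$ ($M{\left(o \right)} = -3 + \left(o - 2\right) = -3 + \left(-2 + o\right) = -5 + o$)
$l{\left(D,q \right)} = \frac{11}{3}$ ($l{\left(D,q \right)} = \left(-3\right) \left(-1\right) + 2 \cdot \frac{1}{3} = 3 + \frac{2}{3} = \frac{11}{3}$)
$x = - \frac{11}{9}$ ($x = \frac{11}{3 \left(-3\right)} = \frac{11}{3} \left(- \frac{1}{3}\right) = - \frac{11}{9} \approx -1.2222$)
$F{\left(v \right)} = - \frac{124}{27}$ ($F{\left(v \right)} = -5 + \frac{\left(-1\right) \left(- \frac{11}{9}\right)}{3} = -5 + \frac{1}{3} \cdot \frac{11}{9} = -5 + \frac{11}{27} = - \frac{124}{27}$)
$13 + F{\left(1 \right)} M{\left(-1 \right)} = 13 - \frac{124 \left(-5 - 1\right)}{27} = 13 - - \frac{248}{9} = 13 + \frac{248}{9} = \frac{365}{9}$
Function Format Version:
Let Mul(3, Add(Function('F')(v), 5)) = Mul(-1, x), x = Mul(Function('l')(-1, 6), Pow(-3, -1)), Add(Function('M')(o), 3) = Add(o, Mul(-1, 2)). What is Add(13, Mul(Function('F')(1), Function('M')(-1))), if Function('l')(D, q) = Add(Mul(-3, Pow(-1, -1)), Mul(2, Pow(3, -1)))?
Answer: Rational(365, 9) ≈ 40.556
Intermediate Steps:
Function('M')(o) = Add(-5, o) (Function('M')(o) = Add(-3, Add(o, Mul(-1, 2))) = Add(-3, Add(o, -2)) = Add(-3, Add(-2, o)) = Add(-5, o))
Function('l')(D, q) = Rational(11, 3) (Function('l')(D, q) = Add(Mul(-3, -1), Mul(2, Rational(1, 3))) = Add(3, Rational(2, 3)) = Rational(11, 3))
x = Rational(-11, 9) (x = Mul(Rational(11, 3), Pow(-3, -1)) = Mul(Rational(11, 3), Rational(-1, 3)) = Rational(-11, 9) ≈ -1.2222)
Function('F')(v) = Rational(-124, 27) (Function('F')(v) = Add(-5, Mul(Rational(1, 3), Mul(-1, Rational(-11, 9)))) = Add(-5, Mul(Rational(1, 3), Rational(11, 9))) = Add(-5, Rational(11, 27)) = Rational(-124, 27))
Add(13, Mul(Function('F')(1), Function('M')(-1))) = Add(13, Mul(Rational(-124, 27), Add(-5, -1))) = Add(13, Mul(Rational(-124, 27), -6)) = Add(13, Rational(248, 9)) = Rational(365, 9)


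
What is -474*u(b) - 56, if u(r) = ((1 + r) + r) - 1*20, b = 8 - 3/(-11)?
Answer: 12182/11 ≈ 1107.5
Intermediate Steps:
b = 91/11 (b = 8 - 3*(-1)/11 = 8 - 1*(-3/11) = 8 + 3/11 = 91/11 ≈ 8.2727)
u(r) = -19 + 2*r (u(r) = (1 + 2*r) - 20 = -19 + 2*r)
-474*u(b) - 56 = -474*(-19 + 2*(91/11)) - 56 = -474*(-19 + 182/11) - 56 = -474*(-27/11) - 56 = 12798/11 - 56 = 12182/11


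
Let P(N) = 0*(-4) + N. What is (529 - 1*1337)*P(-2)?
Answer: 1616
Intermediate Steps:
P(N) = N (P(N) = 0 + N = N)
(529 - 1*1337)*P(-2) = (529 - 1*1337)*(-2) = (529 - 1337)*(-2) = -808*(-2) = 1616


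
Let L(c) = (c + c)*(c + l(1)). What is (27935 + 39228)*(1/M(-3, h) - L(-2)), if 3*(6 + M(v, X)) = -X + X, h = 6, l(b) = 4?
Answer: 3156661/6 ≈ 5.2611e+5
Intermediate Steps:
L(c) = 2*c*(4 + c) (L(c) = (c + c)*(c + 4) = (2*c)*(4 + c) = 2*c*(4 + c))
M(v, X) = -6 (M(v, X) = -6 + (-X + X)/3 = -6 + (⅓)*0 = -6 + 0 = -6)
(27935 + 39228)*(1/M(-3, h) - L(-2)) = (27935 + 39228)*(1/(-6) - 2*(-2)*(4 - 2)) = 67163*(-⅙ - 2*(-2)*2) = 67163*(-⅙ - 1*(-8)) = 67163*(-⅙ + 8) = 67163*(47/6) = 3156661/6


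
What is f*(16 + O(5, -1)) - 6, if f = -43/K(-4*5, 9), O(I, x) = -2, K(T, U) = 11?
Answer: -668/11 ≈ -60.727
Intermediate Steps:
f = -43/11 ≈ -3.9091
f*(16 + O(5, -1)) - 6 = -43*(16 - 2)/11 - 6 = -43/11*14 - 6 = -602/11 - 6 = -668/11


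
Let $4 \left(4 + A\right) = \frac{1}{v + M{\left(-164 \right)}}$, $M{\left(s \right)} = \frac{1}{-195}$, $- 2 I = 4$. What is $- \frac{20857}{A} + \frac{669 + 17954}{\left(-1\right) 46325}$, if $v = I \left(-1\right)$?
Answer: $\frac{1503295738833}{279293425} \approx 5382.5$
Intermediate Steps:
$I = -2$ ($I = \left(- \frac{1}{2}\right) 4 = -2$)
$v = 2$ ($v = \left(-2\right) \left(-1\right) = 2$)
$M{\left(s \right)} = - \frac{1}{195}$
$A = - \frac{6029}{1556}$ ($A = -4 + \frac{1}{4 \left(2 - \frac{1}{195}\right)} = -4 + \frac{1}{4 \cdot \frac{389}{195}} = -4 + \frac{1}{4} \cdot \frac{195}{389} = -4 + \frac{195}{1556} = - \frac{6029}{1556} \approx -3.8747$)
$- \frac{20857}{A} + \frac{669 + 17954}{\left(-1\right) 46325} = - \frac{20857}{- \frac{6029}{1556}} + \frac{669 + 17954}{\left(-1\right) 46325} = \left(-20857\right) \left(- \frac{1556}{6029}\right) + \frac{18623}{-46325} = \frac{32453492}{6029} + 18623 \left(- \frac{1}{46325}\right) = \frac{32453492}{6029} - \frac{18623}{46325} = \frac{1503295738833}{279293425}$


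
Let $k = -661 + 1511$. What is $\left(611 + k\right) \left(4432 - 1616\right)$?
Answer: $4114176$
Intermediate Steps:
$k = 850$
$\left(611 + k\right) \left(4432 - 1616\right) = \left(611 + 850\right) \left(4432 - 1616\right) = 1461 \cdot 2816 = 4114176$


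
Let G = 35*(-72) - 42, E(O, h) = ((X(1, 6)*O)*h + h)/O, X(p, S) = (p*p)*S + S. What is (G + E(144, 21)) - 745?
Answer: -146633/48 ≈ -3054.9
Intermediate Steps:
X(p, S) = S + S*p² (X(p, S) = p²*S + S = S*p² + S = S + S*p²)
E(O, h) = (h + 12*O*h)/O (E(O, h) = (((6*(1 + 1²))*O)*h + h)/O = (((6*(1 + 1))*O)*h + h)/O = (((6*2)*O)*h + h)/O = ((12*O)*h + h)/O = (12*O*h + h)/O = (h + 12*O*h)/O)
G = -2562 (G = -2520 - 42 = -2562)
(G + E(144, 21)) - 745 = (-2562 + (12*21 + 21/144)) - 745 = (-2562 + (252 + 21*(1/144))) - 745 = (-2562 + (252 + 7/48)) - 745 = (-2562 + 12103/48) - 745 = -110873/48 - 745 = -146633/48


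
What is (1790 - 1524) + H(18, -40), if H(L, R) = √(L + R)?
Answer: 266 + I*√22 ≈ 266.0 + 4.6904*I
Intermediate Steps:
(1790 - 1524) + H(18, -40) = (1790 - 1524) + √(18 - 40) = 266 + √(-22) = 266 + I*√22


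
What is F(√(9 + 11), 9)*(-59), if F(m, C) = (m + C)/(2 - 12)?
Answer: 531/10 + 59*√5/5 ≈ 79.486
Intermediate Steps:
F(m, C) = -C/10 - m/10 (F(m, C) = (C + m)/(-10) = (C + m)*(-⅒) = -C/10 - m/10)
F(√(9 + 11), 9)*(-59) = (-⅒*9 - √(9 + 11)/10)*(-59) = (-9/10 - √5/5)*(-59) = 531/10 + 59*√5/5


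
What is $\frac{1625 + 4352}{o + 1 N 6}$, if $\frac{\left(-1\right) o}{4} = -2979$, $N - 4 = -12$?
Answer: $\frac{139}{276} \approx 0.50362$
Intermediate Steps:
$N = -8$ ($N = 4 - 12 = -8$)
$o = 11916$ ($o = \left(-4\right) \left(-2979\right) = 11916$)
$\frac{1625 + 4352}{o + 1 N 6} = \frac{1625 + 4352}{11916 + 1 \left(-8\right) 6} = \frac{5977}{11916 - 48} = \frac{5977}{11868} = 5977 \cdot \frac{1}{11868} = \frac{139}{276}$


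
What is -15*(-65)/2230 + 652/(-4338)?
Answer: 277559/967374 ≈ 0.28692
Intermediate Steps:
-15*(-65)/2230 + 652/(-4338) = 975*(1/2230) + 652*(-1/4338) = 195/446 - 326/2169 = 277559/967374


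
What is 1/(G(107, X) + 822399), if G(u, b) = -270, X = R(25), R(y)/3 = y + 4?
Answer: 1/822129 ≈ 1.2164e-6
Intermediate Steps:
R(y) = 12 + 3*y (R(y) = 3*(y + 4) = 3*(4 + y) = 12 + 3*y)
X = 87 (X = 12 + 3*25 = 12 + 75 = 87)
1/(G(107, X) + 822399) = 1/(-270 + 822399) = 1/822129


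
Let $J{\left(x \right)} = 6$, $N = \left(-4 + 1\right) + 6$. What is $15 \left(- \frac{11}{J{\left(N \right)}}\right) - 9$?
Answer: $- \frac{73}{2} \approx -36.5$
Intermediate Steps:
$N = 3$ ($N = -3 + 6 = 3$)
$15 \left(- \frac{11}{J{\left(N \right)}}\right) - 9 = 15 \left(- \frac{11}{6}\right) - 9 = - \frac{55}{2} - 9 = - \frac{73}{2}$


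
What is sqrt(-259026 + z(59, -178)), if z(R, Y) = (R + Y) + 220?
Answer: 5*I*sqrt(10357) ≈ 508.85*I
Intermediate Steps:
z(R, Y) = 220 + R + Y
sqrt(-259026 + z(59, -178)) = sqrt(-259026 + (220 + 59 - 178)) = sqrt(-259026 + 101) = sqrt(-258925) = 5*I*sqrt(10357)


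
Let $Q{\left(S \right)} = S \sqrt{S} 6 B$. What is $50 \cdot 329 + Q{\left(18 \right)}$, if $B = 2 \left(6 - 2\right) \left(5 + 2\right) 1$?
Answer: $16450 + 18144 \sqrt{2} \approx 42110.0$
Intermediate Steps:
$B = 56$ ($B = 2 \cdot 4 \cdot 7 \cdot 1 = 2 \cdot 28 \cdot 1 = 56 \cdot 1 = 56$)
$Q{\left(S \right)} = 336 S^{\frac{3}{2}}$ ($Q{\left(S \right)} = S \sqrt{S} 6 \cdot 56 = S^{\frac{3}{2}} \cdot 6 \cdot 56 = 6 S^{\frac{3}{2}} \cdot 56 = 336 S^{\frac{3}{2}}$)
$50 \cdot 329 + Q{\left(18 \right)} = 50 \cdot 329 + 336 \cdot 18^{\frac{3}{2}} = 16450 + 336 \cdot 54 \sqrt{2} = 16450 + 18144 \sqrt{2}$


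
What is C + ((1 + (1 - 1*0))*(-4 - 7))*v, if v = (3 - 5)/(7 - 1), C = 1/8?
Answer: 179/24 ≈ 7.4583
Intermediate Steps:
C = 1/8 ≈ 0.12500
v = -1/3 (v = -2/6 = -2*1/6 = -1/3 ≈ -0.33333)
C + ((1 + (1 - 1*0))*(-4 - 7))*v = 1/8 + ((1 + (1 - 1*0))*(-4 - 7))*(-1/3) = 1/8 + ((1 + (1 + 0))*(-11))*(-1/3) = 1/8 + ((1 + 1)*(-11))*(-1/3) = 1/8 + (2*(-11))*(-1/3) = 1/8 - 22*(-1/3) = 1/8 + 22/3 = 179/24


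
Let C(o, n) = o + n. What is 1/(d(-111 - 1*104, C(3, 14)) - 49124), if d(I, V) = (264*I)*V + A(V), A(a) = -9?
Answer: -1/1014053 ≈ -9.8614e-7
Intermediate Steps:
C(o, n) = n + o
d(I, V) = -9 + 264*I*V (d(I, V) = (264*I)*V - 9 = 264*I*V - 9 = -9 + 264*I*V)
1/(d(-111 - 1*104, C(3, 14)) - 49124) = 1/((-9 + 264*(-111 - 1*104)*(14 + 3)) - 49124) = 1/((-9 + 264*(-111 - 104)*17) - 49124) = 1/((-9 + 264*(-215)*17) - 49124) = 1/((-9 - 964920) - 49124) = 1/(-964929 - 49124) = 1/(-1014053) = -1/1014053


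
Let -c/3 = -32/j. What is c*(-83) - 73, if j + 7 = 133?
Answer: -2861/21 ≈ -136.24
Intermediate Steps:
j = 126 (j = -7 + 133 = 126)
c = 16/21 (c = -(-96)/126 = -3*(-16/63) = 16/21 ≈ 0.76190)
c*(-83) - 73 = (16/21)*(-83) - 73 = -1328/21 - 73 = -2861/21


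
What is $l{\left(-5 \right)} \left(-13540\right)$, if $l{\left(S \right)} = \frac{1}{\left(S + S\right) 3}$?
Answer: $\frac{1354}{3} \approx 451.33$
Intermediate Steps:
$l{\left(S \right)} = \frac{1}{6 S}$ ($l{\left(S \right)} = \frac{1}{2 S 3} = \frac{1}{6 S}$)
$l{\left(-5 \right)} \left(-13540\right) = \frac{1}{6 \left(-5\right)} \left(-13540\right) = \frac{1}{6} \left(- \frac{1}{5}\right) \left(-13540\right) = \left(- \frac{1}{30}\right) \left(-13540\right) = \frac{1354}{3}$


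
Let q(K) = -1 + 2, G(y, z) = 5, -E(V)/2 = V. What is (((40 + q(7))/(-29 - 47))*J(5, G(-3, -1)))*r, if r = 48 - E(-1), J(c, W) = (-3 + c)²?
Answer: -1886/19 ≈ -99.263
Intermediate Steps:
E(V) = -2*V
q(K) = 1
r = 46 (r = 48 - (-2)*(-1) = 48 - 1*2 = 48 - 2 = 46)
(((40 + q(7))/(-29 - 47))*J(5, G(-3, -1)))*r = (((40 + 1)/(-29 - 47))*(-3 + 5)²)*46 = ((41/(-76))*2²)*46 = ((41*(-1/76))*4)*46 = -41/76*4*46 = -41/19*46 = -1886/19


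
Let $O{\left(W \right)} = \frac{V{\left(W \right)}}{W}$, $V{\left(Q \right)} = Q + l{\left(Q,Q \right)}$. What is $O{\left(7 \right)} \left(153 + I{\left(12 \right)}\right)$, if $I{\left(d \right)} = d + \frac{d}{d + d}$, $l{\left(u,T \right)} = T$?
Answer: $331$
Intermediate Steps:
$V{\left(Q \right)} = 2 Q$ ($V{\left(Q \right)} = Q + Q = 2 Q$)
$I{\left(d \right)} = \frac{1}{2} + d$ ($I{\left(d \right)} = d + \frac{d}{2 d} = d + \frac{1}{2 d} d = d + \frac{1}{2} = \frac{1}{2} + d$)
$O{\left(W \right)} = 2$ ($O{\left(W \right)} = \frac{2 W}{W} = 2$)
$O{\left(7 \right)} \left(153 + I{\left(12 \right)}\right) = 2 \left(153 + \left(\frac{1}{2} + 12\right)\right) = 2 \left(153 + \frac{25}{2}\right) = 2 \cdot \frac{331}{2} = 331$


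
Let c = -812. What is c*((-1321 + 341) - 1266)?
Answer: 1823752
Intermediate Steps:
c*((-1321 + 341) - 1266) = -812*((-1321 + 341) - 1266) = -812*(-980 - 1266) = -812*(-2246) = 1823752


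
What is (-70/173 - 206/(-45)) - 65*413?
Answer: -208955837/7785 ≈ -26841.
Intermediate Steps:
(-70/173 - 206/(-45)) - 65*413 = (-70*1/173 - 206*(-1/45)) - 26845 = (-70/173 + 206/45) - 26845 = 32488/7785 - 26845 = -208955837/7785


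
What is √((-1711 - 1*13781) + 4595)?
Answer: I*√10897 ≈ 104.39*I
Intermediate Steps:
√((-1711 - 1*13781) + 4595) = √((-1711 - 13781) + 4595) = √(-15492 + 4595) = √(-10897) = I*√10897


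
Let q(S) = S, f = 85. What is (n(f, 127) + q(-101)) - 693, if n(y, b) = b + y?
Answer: -582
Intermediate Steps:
(n(f, 127) + q(-101)) - 693 = ((127 + 85) - 101) - 693 = (212 - 101) - 693 = 111 - 693 = -582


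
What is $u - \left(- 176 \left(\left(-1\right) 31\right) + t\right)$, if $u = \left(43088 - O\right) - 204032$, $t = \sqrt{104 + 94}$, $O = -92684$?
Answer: $-73716 - 3 \sqrt{22} \approx -73730.0$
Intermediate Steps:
$t = 3 \sqrt{22}$ ($t = \sqrt{198} = 3 \sqrt{22} \approx 14.071$)
$u = -68260$ ($u = \left(43088 - -92684\right) - 204032 = \left(43088 + 92684\right) - 204032 = 135772 - 204032 = -68260$)
$u - \left(- 176 \left(\left(-1\right) 31\right) + t\right) = -68260 - \left(- 176 \left(\left(-1\right) 31\right) + 3 \sqrt{22}\right) = -68260 - \left(\left(-176\right) \left(-31\right) + 3 \sqrt{22}\right) = -68260 - \left(5456 + 3 \sqrt{22}\right) = -73716 - 3 \sqrt{22}$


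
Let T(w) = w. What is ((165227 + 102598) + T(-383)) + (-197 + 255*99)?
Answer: 292490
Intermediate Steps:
((165227 + 102598) + T(-383)) + (-197 + 255*99) = ((165227 + 102598) - 383) + (-197 + 255*99) = (267825 - 383) + (-197 + 25245) = 267442 + 25048 = 292490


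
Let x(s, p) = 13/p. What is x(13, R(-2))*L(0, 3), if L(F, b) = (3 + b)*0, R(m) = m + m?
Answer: 0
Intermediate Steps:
R(m) = 2*m
L(F, b) = 0
x(13, R(-2))*L(0, 3) = (13/((2*(-2))))*0 = (13/(-4))*0 = (13*(-1/4))*0 = -13/4*0 = 0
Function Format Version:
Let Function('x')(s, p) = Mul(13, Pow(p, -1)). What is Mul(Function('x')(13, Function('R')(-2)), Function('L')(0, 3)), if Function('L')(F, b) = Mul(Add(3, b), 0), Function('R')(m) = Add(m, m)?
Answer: 0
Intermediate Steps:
Function('R')(m) = Mul(2, m)
Function('L')(F, b) = 0
Mul(Function('x')(13, Function('R')(-2)), Function('L')(0, 3)) = Mul(Mul(13, Pow(Mul(2, -2), -1)), 0) = Mul(Mul(13, Pow(-4, -1)), 0) = Mul(Mul(13, Rational(-1, 4)), 0) = Mul(Rational(-13, 4), 0) = 0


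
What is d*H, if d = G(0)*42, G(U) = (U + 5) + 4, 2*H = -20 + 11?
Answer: -1701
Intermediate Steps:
H = -9/2 (H = (-20 + 11)/2 = (1/2)*(-9) = -9/2 ≈ -4.5000)
G(U) = 9 + U (G(U) = (5 + U) + 4 = 9 + U)
d = 378 (d = (9 + 0)*42 = 9*42 = 378)
d*H = 378*(-9/2) = -1701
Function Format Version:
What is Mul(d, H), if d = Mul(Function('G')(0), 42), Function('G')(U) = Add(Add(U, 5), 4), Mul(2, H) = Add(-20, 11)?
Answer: -1701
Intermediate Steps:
H = Rational(-9, 2) (H = Mul(Rational(1, 2), Add(-20, 11)) = Mul(Rational(1, 2), -9) = Rational(-9, 2) ≈ -4.5000)
Function('G')(U) = Add(9, U) (Function('G')(U) = Add(Add(5, U), 4) = Add(9, U))
d = 378 (d = Mul(Add(9, 0), 42) = Mul(9, 42) = 378)
Mul(d, H) = Mul(378, Rational(-9, 2)) = -1701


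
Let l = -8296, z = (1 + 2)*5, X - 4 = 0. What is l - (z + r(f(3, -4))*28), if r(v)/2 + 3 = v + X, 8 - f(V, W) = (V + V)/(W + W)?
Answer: -8857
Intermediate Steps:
X = 4 (X = 4 + 0 = 4)
f(V, W) = 8 - V/W (f(V, W) = 8 - (V + V)/(W + W) = 8 - 2*V/(2*W) = 8 - 2*V*1/(2*W) = 8 - V/W)
z = 15 (z = 3*5 = 15)
r(v) = 2 + 2*v (r(v) = -6 + 2*(v + 4) = -6 + 2*(4 + v) = -6 + (8 + 2*v) = 2 + 2*v)
l - (z + r(f(3, -4))*28) = -8296 - (15 + (2 + 2*(8 - 1*3/(-4)))*28) = -8296 - (15 + (2 + 2*(8 - 1*3*(-¼)))*28) = -8296 - (15 + (2 + 2*(8 + ¾))*28) = -8296 - (15 + (2 + 2*(35/4))*28) = -8296 - (15 + (2 + 35/2)*28) = -8296 - (15 + (39/2)*28) = -8296 - (15 + 546) = -8296 - 1*561 = -8296 - 561 = -8857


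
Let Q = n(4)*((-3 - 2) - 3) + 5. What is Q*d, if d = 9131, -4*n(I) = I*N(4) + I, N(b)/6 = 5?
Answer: 2310143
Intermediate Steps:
N(b) = 30 (N(b) = 6*5 = 30)
n(I) = -31*I/4 (n(I) = -(I*30 + I)/4 = -(30*I + I)/4 = -31*I/4)
Q = 253 (Q = (-31/4*4)*((-3 - 2) - 3) + 5 = -31*(-5 - 3) + 5 = -31*(-8) + 5 = 248 + 5 = 253)
Q*d = 253*9131 = 2310143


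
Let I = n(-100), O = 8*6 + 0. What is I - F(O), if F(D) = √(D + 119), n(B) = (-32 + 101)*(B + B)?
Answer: -13800 - √167 ≈ -13813.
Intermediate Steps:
O = 48 (O = 48 + 0 = 48)
n(B) = 138*B (n(B) = 69*(2*B) = 138*B)
I = -13800 (I = 138*(-100) = -13800)
F(D) = √(119 + D)
I - F(O) = -13800 - √(119 + 48) = -13800 - √167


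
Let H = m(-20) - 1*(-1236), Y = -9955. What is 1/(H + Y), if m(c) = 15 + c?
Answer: -1/8724 ≈ -0.00011463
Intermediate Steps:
H = 1231 (H = (15 - 20) - 1*(-1236) = -5 + 1236 = 1231)
1/(H + Y) = 1/(1231 - 9955) = 1/(-8724) = -1/8724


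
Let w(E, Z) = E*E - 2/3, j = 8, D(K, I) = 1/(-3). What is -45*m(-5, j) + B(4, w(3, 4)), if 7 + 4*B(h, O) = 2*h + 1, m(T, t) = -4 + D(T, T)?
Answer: 391/2 ≈ 195.50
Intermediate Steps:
D(K, I) = -⅓
w(E, Z) = -⅔ + E² (w(E, Z) = E² - 2*⅓ = E² - ⅔ = -⅔ + E²)
m(T, t) = -13/3 (m(T, t) = -4 - ⅓ = -13/3)
B(h, O) = -3/2 + h/2 (B(h, O) = -7/4 + (2*h + 1)/4 = -7/4 + (1 + 2*h)/4 = -7/4 + (¼ + h/2) = -3/2 + h/2)
-45*m(-5, j) + B(4, w(3, 4)) = -45*(-13/3) + (-3/2 + (½)*4) = 195 + (-3/2 + 2) = 195 + ½ = 391/2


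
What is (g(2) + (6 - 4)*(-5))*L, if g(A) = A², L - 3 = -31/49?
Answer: -696/49 ≈ -14.204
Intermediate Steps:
L = 116/49 (L = 3 - 31/49 = 116/49 ≈ 2.3673)
(g(2) + (6 - 4)*(-5))*L = (2² + (6 - 4)*(-5))*(116/49) = (4 + 2*(-5))*(116/49) = (4 - 10)*(116/49) = -6*116/49 = -696/49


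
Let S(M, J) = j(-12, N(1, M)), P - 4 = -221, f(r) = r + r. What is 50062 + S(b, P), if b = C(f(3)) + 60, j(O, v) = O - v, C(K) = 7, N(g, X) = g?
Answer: 50049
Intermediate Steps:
f(r) = 2*r
P = -217 (P = 4 - 221 = -217)
b = 67 (b = 7 + 60 = 67)
S(M, J) = -13 (S(M, J) = -12 - 1*1 = -12 - 1 = -13)
50062 + S(b, P) = 50062 - 13 = 50049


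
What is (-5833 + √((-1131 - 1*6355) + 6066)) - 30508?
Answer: -36341 + 2*I*√355 ≈ -36341.0 + 37.683*I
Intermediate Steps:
(-5833 + √((-1131 - 1*6355) + 6066)) - 30508 = (-5833 + √((-1131 - 6355) + 6066)) - 30508 = (-5833 + √(-7486 + 6066)) - 30508 = (-5833 + √(-1420)) - 30508 = (-5833 + 2*I*√355) - 30508 = -36341 + 2*I*√355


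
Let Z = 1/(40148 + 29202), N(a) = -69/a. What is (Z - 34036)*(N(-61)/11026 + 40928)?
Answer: -64976053128303618323/46643839100 ≈ -1.3930e+9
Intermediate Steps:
Z = 1/69350 ≈ 1.4420e-5
(Z - 34036)*(N(-61)/11026 + 40928) = (1/69350 - 34036)*(-69/(-61)/11026 + 40928) = -2360396599*(-69*(-1/61)*(1/11026) + 40928)/69350 = -2360396599*((69/61)*(1/11026) + 40928)/69350 = -2360396599*(69/672586 + 40928)/69350 = -2360396599/69350*27527599877/672586 = -64976053128303618323/46643839100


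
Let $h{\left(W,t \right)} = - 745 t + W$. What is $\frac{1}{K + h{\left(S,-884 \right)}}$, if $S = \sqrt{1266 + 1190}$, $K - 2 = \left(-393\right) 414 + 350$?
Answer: $\frac{248115}{123122105222} - \frac{\sqrt{614}}{123122105222} \approx 2.015 \cdot 10^{-6}$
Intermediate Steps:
$K = -162350$ ($K = 2 + \left(\left(-393\right) 414 + 350\right) = 2 + \left(-162702 + 350\right) = 2 - 162352 = -162350$)
$S = 2 \sqrt{614}$ ($S = \sqrt{2456} = 2 \sqrt{614} \approx 49.558$)
$h{\left(W,t \right)} = W - 745 t$
$\frac{1}{K + h{\left(S,-884 \right)}} = \frac{1}{-162350 + \left(2 \sqrt{614} - -658580\right)} = \frac{1}{-162350 + \left(2 \sqrt{614} + 658580\right)} = \frac{1}{-162350 + \left(658580 + 2 \sqrt{614}\right)} = \frac{1}{496230 + 2 \sqrt{614}}$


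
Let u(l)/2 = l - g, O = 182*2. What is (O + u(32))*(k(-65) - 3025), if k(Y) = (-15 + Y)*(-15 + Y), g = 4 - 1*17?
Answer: 1532250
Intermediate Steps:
O = 364
g = -13 (g = 4 - 17 = -13)
u(l) = 26 + 2*l (u(l) = 2*(l - 1*(-13)) = 2*(l + 13) = 2*(13 + l) = 26 + 2*l)
k(Y) = (-15 + Y)²
(O + u(32))*(k(-65) - 3025) = (364 + (26 + 2*32))*((-15 - 65)² - 3025) = (364 + (26 + 64))*((-80)² - 3025) = (364 + 90)*(6400 - 3025) = 454*3375 = 1532250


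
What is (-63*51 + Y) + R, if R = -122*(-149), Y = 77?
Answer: 15042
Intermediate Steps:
R = 18178
(-63*51 + Y) + R = (-63*51 + 77) + 18178 = (-3213 + 77) + 18178 = -3136 + 18178 = 15042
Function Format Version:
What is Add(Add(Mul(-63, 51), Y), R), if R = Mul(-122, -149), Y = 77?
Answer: 15042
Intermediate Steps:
R = 18178
Add(Add(Mul(-63, 51), Y), R) = Add(Add(Mul(-63, 51), 77), 18178) = Add(Add(-3213, 77), 18178) = Add(-3136, 18178) = 15042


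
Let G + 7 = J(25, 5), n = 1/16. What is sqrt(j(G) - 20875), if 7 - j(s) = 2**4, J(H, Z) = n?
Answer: 2*I*sqrt(5221) ≈ 144.51*I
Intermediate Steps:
n = 1/16 ≈ 0.062500
J(H, Z) = 1/16
G = -111/16 (G = -7 + 1/16 = -111/16 ≈ -6.9375)
j(s) = -9 (j(s) = 7 - 1*2**4 = 7 - 1*16 = 7 - 16 = -9)
sqrt(j(G) - 20875) = sqrt(-9 - 20875) = sqrt(-20884) = 2*I*sqrt(5221)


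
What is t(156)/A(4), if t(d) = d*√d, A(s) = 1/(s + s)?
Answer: 2496*√39 ≈ 15588.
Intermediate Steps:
A(s) = 1/(2*s)
t(d) = d^(3/2)
t(156)/A(4) = 156^(3/2)/(((½)/4)) = (312*√39)/(((½)*(¼))) = (312*√39)/(⅛) = (312*√39)*8 = 2496*√39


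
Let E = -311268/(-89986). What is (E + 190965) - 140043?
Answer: 2291289180/44993 ≈ 50925.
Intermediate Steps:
E = 155634/44993 (E = -311268*(-1/89986) = 155634/44993 ≈ 3.4591)
(E + 190965) - 140043 = (155634/44993 + 190965) - 140043 = 8592243879/44993 - 140043 = 2291289180/44993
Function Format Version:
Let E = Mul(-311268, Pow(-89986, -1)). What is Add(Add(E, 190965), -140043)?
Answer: Rational(2291289180, 44993) ≈ 50925.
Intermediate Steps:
E = Rational(155634, 44993) (E = Mul(-311268, Rational(-1, 89986)) = Rational(155634, 44993) ≈ 3.4591)
Add(Add(E, 190965), -140043) = Add(Add(Rational(155634, 44993), 190965), -140043) = Add(Rational(8592243879, 44993), -140043) = Rational(2291289180, 44993)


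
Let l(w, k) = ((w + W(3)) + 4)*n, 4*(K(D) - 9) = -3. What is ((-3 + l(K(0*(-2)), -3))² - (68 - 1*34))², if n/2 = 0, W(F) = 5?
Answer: 625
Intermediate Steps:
K(D) = 33/4 (K(D) = 9 + (¼)*(-3) = 9 - ¾ = 33/4)
n = 0 (n = 2*0 = 0)
l(w, k) = 0 (l(w, k) = ((w + 5) + 4)*0 = ((5 + w) + 4)*0 = (9 + w)*0 = 0)
((-3 + l(K(0*(-2)), -3))² - (68 - 1*34))² = ((-3 + 0)² - (68 - 1*34))² = ((-3)² - (68 - 34))² = (9 - 1*34)² = (9 - 34)² = (-25)² = 625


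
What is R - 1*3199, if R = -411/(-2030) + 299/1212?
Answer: -3934793269/1230180 ≈ -3198.6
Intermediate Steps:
R = 552551/1230180 (R = -411*(-1/2030) + 299*(1/1212) = 411/2030 + 299/1212 = 552551/1230180 ≈ 0.44916)
R - 1*3199 = 552551/1230180 - 1*3199 = 552551/1230180 - 3199 = -3934793269/1230180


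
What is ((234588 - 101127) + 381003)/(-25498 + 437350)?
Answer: 42872/34321 ≈ 1.2491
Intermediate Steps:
((234588 - 101127) + 381003)/(-25498 + 437350) = (133461 + 381003)/411852 = 514464*(1/411852) = 42872/34321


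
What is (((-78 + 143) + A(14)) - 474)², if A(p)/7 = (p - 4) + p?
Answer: 58081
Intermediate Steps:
A(p) = -28 + 14*p (A(p) = 7*((p - 4) + p) = 7*((-4 + p) + p) = 7*(-4 + 2*p) = -28 + 14*p)
(((-78 + 143) + A(14)) - 474)² = (((-78 + 143) + (-28 + 14*14)) - 474)² = ((65 + (-28 + 196)) - 474)² = ((65 + 168) - 474)² = (233 - 474)² = (-241)² = 58081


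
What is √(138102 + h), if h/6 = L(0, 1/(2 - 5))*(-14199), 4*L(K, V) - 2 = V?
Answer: 453*√2/2 ≈ 320.32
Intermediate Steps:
L(K, V) = ½ + V/4
h = -70995/2 (h = 6*((½ + 1/(4*(2 - 5)))*(-14199)) = 6*((½ + (¼)/(-3))*(-14199)) = 6*((½ + (¼)*(-⅓))*(-14199)) = 6*((½ - 1/12)*(-14199)) = 6*((5/12)*(-14199)) = 6*(-23665/4) = -70995/2 ≈ -35498.)
√(138102 + h) = √(138102 - 70995/2) = √(205209/2) = 453*√2/2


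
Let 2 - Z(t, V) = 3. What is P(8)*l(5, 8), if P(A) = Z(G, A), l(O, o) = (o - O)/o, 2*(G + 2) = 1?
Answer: -3/8 ≈ -0.37500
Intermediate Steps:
G = -3/2 (G = -2 + (½)*1 = -2 + ½ = -3/2 ≈ -1.5000)
l(O, o) = (o - O)/o
Z(t, V) = -1 (Z(t, V) = 2 - 1*3 = 2 - 3 = -1)
P(A) = -1
P(8)*l(5, 8) = -(8 - 1*5)/8 = -(8 - 5)/8 = -3/8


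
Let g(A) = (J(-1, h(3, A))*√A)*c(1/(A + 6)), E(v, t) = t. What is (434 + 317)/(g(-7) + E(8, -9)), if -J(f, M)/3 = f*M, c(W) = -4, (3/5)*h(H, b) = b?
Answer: -6759/137281 - 105140*I*√7/137281 ≈ -0.049235 - 2.0263*I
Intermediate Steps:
h(H, b) = 5*b/3
J(f, M) = -3*M*f (J(f, M) = -3*f*M = -3*M*f)
g(A) = -20*A^(3/2) (g(A) = ((-3*5*A/3*(-1))*√A)*(-4) = ((5*A)*√A)*(-4) = (5*A^(3/2))*(-4) = -20*A^(3/2))
(434 + 317)/(g(-7) + E(8, -9)) = (434 + 317)/(-(-140)*I*√7 - 9) = 751/(-(-140)*I*√7 - 9) = 751/(140*I*√7 - 9) = 751/(-9 + 140*I*√7)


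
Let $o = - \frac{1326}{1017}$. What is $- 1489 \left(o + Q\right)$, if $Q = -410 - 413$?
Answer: $\frac{416084671}{339} \approx 1.2274 \cdot 10^{6}$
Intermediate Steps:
$Q = -823$
$o = - \frac{442}{339}$ ($o = \left(-1326\right) \frac{1}{1017} = - \frac{442}{339} \approx -1.3038$)
$- 1489 \left(o + Q\right) = - 1489 \left(- \frac{442}{339} - 823\right) = \left(-1489\right) \left(- \frac{279439}{339}\right) = \frac{416084671}{339}$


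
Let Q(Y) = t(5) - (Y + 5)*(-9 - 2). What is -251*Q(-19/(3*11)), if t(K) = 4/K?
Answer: -186242/15 ≈ -12416.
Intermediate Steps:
Q(Y) = 279/5 + 11*Y (Q(Y) = 4/5 - (Y + 5)*(-9 - 2) = 4*(⅕) - (5 + Y)*(-11) = ⅘ - (-55 - 11*Y) = ⅘ + (55 + 11*Y) = 279/5 + 11*Y)
-251*Q(-19/(3*11)) = -251*(279/5 + 11*(-19/(3*11))) = -251*(279/5 + 11*(-19/33)) = -251*(279/5 - 19/3) = -251*742/15 = -186242/15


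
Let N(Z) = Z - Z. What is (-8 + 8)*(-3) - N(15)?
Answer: 0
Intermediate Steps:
N(Z) = 0
(-8 + 8)*(-3) - N(15) = (-8 + 8)*(-3) - 1*0 = 0*(-3) + 0 = 0 + 0 = 0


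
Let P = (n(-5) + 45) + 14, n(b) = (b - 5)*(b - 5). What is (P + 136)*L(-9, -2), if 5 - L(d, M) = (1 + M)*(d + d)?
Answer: -3835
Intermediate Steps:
L(d, M) = 5 - 2*d*(1 + M) (L(d, M) = 5 - (1 + M)*(d + d) = 5 - (1 + M)*2*d = 5 - 2*d*(1 + M))
n(b) = (-5 + b)² (n(b) = (-5 + b)*(-5 + b) = (-5 + b)²)
P = 159 (P = ((-5 - 5)² + 45) + 14 = ((-10)² + 45) + 14 = (100 + 45) + 14 = 145 + 14 = 159)
(P + 136)*L(-9, -2) = (159 + 136)*(5 - 2*(-9) - 2*(-2)*(-9)) = 295*(5 + 18 - 36) = 295*(-13) = -3835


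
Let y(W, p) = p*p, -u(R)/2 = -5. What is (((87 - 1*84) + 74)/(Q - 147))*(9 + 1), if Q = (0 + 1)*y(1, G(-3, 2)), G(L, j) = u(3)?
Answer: -770/47 ≈ -16.383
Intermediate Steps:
u(R) = 10 (u(R) = -2*(-5) = 10)
G(L, j) = 10
y(W, p) = p**2
Q = 100 (Q = (0 + 1)*10**2 = 1*100 = 100)
(((87 - 1*84) + 74)/(Q - 147))*(9 + 1) = (((87 - 1*84) + 74)/(100 - 147))*(9 + 1) = (((87 - 84) + 74)/(-47))*10 = ((3 + 74)*(-1/47))*10 = (77*(-1/47))*10 = -77/47*10 = -770/47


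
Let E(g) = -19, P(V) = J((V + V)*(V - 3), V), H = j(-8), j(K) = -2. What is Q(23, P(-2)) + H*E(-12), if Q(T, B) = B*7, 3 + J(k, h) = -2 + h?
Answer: -11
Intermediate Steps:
H = -2
J(k, h) = -5 + h (J(k, h) = -3 + (-2 + h) = -5 + h)
P(V) = -5 + V
Q(T, B) = 7*B
Q(23, P(-2)) + H*E(-12) = 7*(-5 - 2) - 2*(-19) = 7*(-7) + 38 = -49 + 38 = -11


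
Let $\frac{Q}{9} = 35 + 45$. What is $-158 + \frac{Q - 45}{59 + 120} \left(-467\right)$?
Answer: $- \frac{343507}{179} \approx -1919.0$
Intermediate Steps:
$Q = 720$ ($Q = 9 \left(35 + 45\right) = 9 \cdot 80 = 720$)
$-158 + \frac{Q - 45}{59 + 120} \left(-467\right) = -158 + \frac{720 - 45}{59 + 120} \left(-467\right) = -158 + \frac{675}{179} \left(-467\right) = -158 - \frac{315225}{179} = - \frac{343507}{179}$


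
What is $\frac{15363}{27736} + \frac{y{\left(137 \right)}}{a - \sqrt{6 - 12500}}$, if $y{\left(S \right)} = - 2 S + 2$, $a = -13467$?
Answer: $\frac{2888024626293}{5030549962088} - \frac{272 i \sqrt{12494}}{181372583} \approx 0.5741 - 0.00016763 i$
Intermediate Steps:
$y{\left(S \right)} = 2 - 2 S$
$\frac{15363}{27736} + \frac{y{\left(137 \right)}}{a - \sqrt{6 - 12500}} = \frac{15363}{27736} + \frac{2 - 274}{-13467 - \sqrt{6 - 12500}} = 15363 \cdot \frac{1}{27736} + \frac{2 - 274}{-13467 - \sqrt{-12494}} = \frac{15363}{27736} - \frac{272}{-13467 - i \sqrt{12494}}$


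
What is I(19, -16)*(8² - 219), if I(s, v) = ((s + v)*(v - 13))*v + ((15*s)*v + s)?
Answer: 488095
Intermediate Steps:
I(s, v) = s + 15*s*v + v*(-13 + v)*(s + v) (I(s, v) = ((s + v)*(-13 + v))*v + (15*s*v + s) = ((-13 + v)*(s + v))*v + (s + 15*s*v) = v*(-13 + v)*(s + v) + (s + 15*s*v) = s + 15*s*v + v*(-13 + v)*(s + v))
I(19, -16)*(8² - 219) = (19 + (-16)³ - 13*(-16)² + 19*(-16)² + 2*19*(-16))*(8² - 219) = (19 - 4096 - 13*256 + 19*256 - 608)*(64 - 219) = (19 - 4096 - 3328 + 4864 - 608)*(-155) = -3149*(-155) = 488095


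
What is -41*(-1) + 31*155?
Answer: 4846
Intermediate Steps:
-41*(-1) + 31*155 = 41 + 4805 = 4846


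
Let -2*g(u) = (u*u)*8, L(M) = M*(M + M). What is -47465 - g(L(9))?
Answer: 57511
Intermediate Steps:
L(M) = 2*M² (L(M) = M*(2*M) = 2*M²)
g(u) = -4*u² (g(u) = -u*u*8/2 = -u²*8/2 = -4*u²)
-47465 - g(L(9)) = -47465 - (-4)*(2*9²)² = -47465 - (-4)*(2*81)² = -47465 - (-4)*162² = -47465 - (-4)*26244 = -47465 - 1*(-104976) = -47465 + 104976 = 57511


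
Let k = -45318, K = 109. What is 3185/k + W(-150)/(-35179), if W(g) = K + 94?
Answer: -1332359/17519142 ≈ -0.076052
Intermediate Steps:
W(g) = 203 (W(g) = 109 + 94 = 203)
3185/k + W(-150)/(-35179) = 3185/(-45318) + 203/(-35179) = 3185*(-1/45318) + 203*(-1/35179) = -35/498 - 203/35179 = -1332359/17519142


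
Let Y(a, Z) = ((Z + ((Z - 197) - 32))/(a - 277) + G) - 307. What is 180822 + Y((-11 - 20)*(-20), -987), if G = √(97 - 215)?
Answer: 61914442/343 + I*√118 ≈ 1.8051e+5 + 10.863*I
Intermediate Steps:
G = I*√118 (G = √(-118) = I*√118 ≈ 10.863*I)
Y(a, Z) = -307 + I*√118 + (-229 + 2*Z)/(-277 + a) (Y(a, Z) = ((Z + ((Z - 197) - 32))/(a - 277) + I*√118) - 307 = ((Z + ((-197 + Z) - 32))/(-277 + a) + I*√118) - 307 = ((Z + (-229 + Z))/(-277 + a) + I*√118) - 307 = ((-229 + 2*Z)/(-277 + a) + I*√118) - 307 = (I*√118 + (-229 + 2*Z)/(-277 + a)) - 307 = -307 + I*√118 + (-229 + 2*Z)/(-277 + a))
180822 + Y((-11 - 20)*(-20), -987) = 180822 + (84810 - 307*(-11 - 20)*(-20) + 2*(-987) - 277*I*√118 + I*((-11 - 20)*(-20))*√118)/(-277 + (-11 - 20)*(-20)) = 180822 + (84810 - (-9517)*(-20) - 1974 - 277*I*√118 + I*(-31*(-20))*√118)/(-277 - 31*(-20)) = 180822 + (84810 - 307*620 - 1974 - 277*I*√118 + I*620*√118)/(-277 + 620) = 180822 + (84810 - 190340 - 1974 - 277*I*√118 + 620*I*√118)/343 = 180822 + (-107504 + 343*I*√118)/343 = 180822 + (-107504/343 + I*√118) = 61914442/343 + I*√118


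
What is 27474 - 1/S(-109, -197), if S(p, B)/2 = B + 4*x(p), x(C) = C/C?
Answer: 10604965/386 ≈ 27474.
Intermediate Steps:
x(C) = 1
S(p, B) = 8 + 2*B (S(p, B) = 2*(B + 4*1) = 2*(B + 4) = 2*(4 + B) = 8 + 2*B)
27474 - 1/S(-109, -197) = 27474 - 1/(8 + 2*(-197)) = 27474 - 1/(8 - 394) = 27474 - 1/(-386) = 27474 - 1*(-1/386) = 27474 + 1/386 = 10604965/386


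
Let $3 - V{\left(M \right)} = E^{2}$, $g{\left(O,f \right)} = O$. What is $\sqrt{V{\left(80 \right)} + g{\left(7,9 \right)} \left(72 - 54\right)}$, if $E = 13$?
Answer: $2 i \sqrt{10} \approx 6.3246 i$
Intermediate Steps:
$V{\left(M \right)} = -166$ ($V{\left(M \right)} = 3 - 13^{2} = 3 - 169 = -166$)
$\sqrt{V{\left(80 \right)} + g{\left(7,9 \right)} \left(72 - 54\right)} = \sqrt{-166 + 7 \left(72 - 54\right)} = \sqrt{-166 + 7 \cdot 18} = \sqrt{-166 + 126} = \sqrt{-40} = 2 i \sqrt{10}$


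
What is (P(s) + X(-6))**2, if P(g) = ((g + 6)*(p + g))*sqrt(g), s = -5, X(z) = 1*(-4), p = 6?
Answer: (4 - I*sqrt(5))**2 ≈ 11.0 - 17.889*I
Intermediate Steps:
X(z) = -4
P(g) = sqrt(g)*(6 + g)**2 (P(g) = ((g + 6)*(6 + g))*sqrt(g) = ((6 + g)*(6 + g))*sqrt(g) = (6 + g)**2*sqrt(g) = sqrt(g)*(6 + g)**2)
(P(s) + X(-6))**2 = (sqrt(-5)*(36 + (-5)**2 + 12*(-5)) - 4)**2 = ((I*sqrt(5))*(36 + 25 - 60) - 4)**2 = ((I*sqrt(5))*1 - 4)**2 = (I*sqrt(5) - 4)**2 = (-4 + I*sqrt(5))**2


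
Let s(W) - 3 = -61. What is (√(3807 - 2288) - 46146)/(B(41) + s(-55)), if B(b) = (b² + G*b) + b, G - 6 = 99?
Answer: -46146/5969 + 7*√31/5969 ≈ -7.7244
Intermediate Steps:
G = 105 (G = 6 + 99 = 105)
s(W) = -58 (s(W) = 3 - 61 = -58)
B(b) = b² + 106*b (B(b) = (b² + 105*b) + b = b² + 106*b)
(√(3807 - 2288) - 46146)/(B(41) + s(-55)) = (√(3807 - 2288) - 46146)/(41*(106 + 41) - 58) = (√1519 - 46146)/(41*147 - 58) = (7*√31 - 46146)/(6027 - 58) = (-46146 + 7*√31)/5969 = (-46146 + 7*√31)*(1/5969) = -46146/5969 + 7*√31/5969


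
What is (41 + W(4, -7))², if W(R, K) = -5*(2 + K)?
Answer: 4356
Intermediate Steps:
W(R, K) = -10 - 5*K
(41 + W(4, -7))² = (41 + (-10 - 5*(-7)))² = (41 + (-10 + 35))² = (41 + 25)² = 66² = 4356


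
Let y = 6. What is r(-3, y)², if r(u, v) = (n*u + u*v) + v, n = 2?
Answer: 324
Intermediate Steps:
r(u, v) = v + 2*u + u*v (r(u, v) = (2*u + u*v) + v = v + 2*u + u*v)
r(-3, y)² = (6 + 2*(-3) - 3*6)² = (6 - 6 - 18)² = (-18)² = 324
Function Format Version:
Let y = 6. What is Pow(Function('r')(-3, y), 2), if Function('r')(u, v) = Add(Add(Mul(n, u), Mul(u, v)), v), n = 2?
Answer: 324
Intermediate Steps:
Function('r')(u, v) = Add(v, Mul(2, u), Mul(u, v)) (Function('r')(u, v) = Add(Add(Mul(2, u), Mul(u, v)), v) = Add(v, Mul(2, u), Mul(u, v)))
Pow(Function('r')(-3, y), 2) = Pow(Add(6, Mul(2, -3), Mul(-3, 6)), 2) = Pow(Add(6, -6, -18), 2) = Pow(-18, 2) = 324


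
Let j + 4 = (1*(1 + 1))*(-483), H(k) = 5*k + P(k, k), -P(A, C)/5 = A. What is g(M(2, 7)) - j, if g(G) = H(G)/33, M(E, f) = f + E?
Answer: 970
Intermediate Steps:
P(A, C) = -5*A
M(E, f) = E + f
H(k) = 0 (H(k) = 5*k - 5*k = 0)
g(G) = 0 (g(G) = 0/33 = 0*(1/33) = 0)
j = -970 (j = -4 + (1*(1 + 1))*(-483) = -4 + (1*2)*(-483) = -4 + 2*(-483) = -4 - 966 = -970)
g(M(2, 7)) - j = 0 - 1*(-970) = 0 + 970 = 970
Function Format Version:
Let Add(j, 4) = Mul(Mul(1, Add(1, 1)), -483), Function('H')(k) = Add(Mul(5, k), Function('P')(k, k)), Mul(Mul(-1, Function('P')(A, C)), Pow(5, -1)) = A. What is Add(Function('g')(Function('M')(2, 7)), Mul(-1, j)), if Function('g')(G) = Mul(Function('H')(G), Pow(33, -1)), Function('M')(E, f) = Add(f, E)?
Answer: 970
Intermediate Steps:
Function('P')(A, C) = Mul(-5, A)
Function('M')(E, f) = Add(E, f)
Function('H')(k) = 0 (Function('H')(k) = Add(Mul(5, k), Mul(-5, k)) = 0)
Function('g')(G) = 0 (Function('g')(G) = Mul(0, Pow(33, -1)) = Mul(0, Rational(1, 33)) = 0)
j = -970 (j = Add(-4, Mul(Mul(1, Add(1, 1)), -483)) = Add(-4, Mul(Mul(1, 2), -483)) = Add(-4, Mul(2, -483)) = Add(-4, -966) = -970)
Add(Function('g')(Function('M')(2, 7)), Mul(-1, j)) = Add(0, Mul(-1, -970)) = Add(0, 970) = 970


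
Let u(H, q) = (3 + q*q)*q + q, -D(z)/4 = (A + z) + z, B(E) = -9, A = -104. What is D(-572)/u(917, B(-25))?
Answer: -1664/255 ≈ -6.5255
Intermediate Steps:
D(z) = 416 - 8*z (D(z) = -4*((-104 + z) + z) = -4*(-104 + 2*z) = 416 - 8*z)
u(H, q) = q + q*(3 + q²) (u(H, q) = (3 + q²)*q + q = q*(3 + q²) + q = q + q*(3 + q²))
D(-572)/u(917, B(-25)) = (416 - 8*(-572))/((-9*(4 + (-9)²))) = (416 + 4576)/((-9*(4 + 81))) = 4992/((-9*85)) = 4992/(-765) = 4992*(-1/765) = -1664/255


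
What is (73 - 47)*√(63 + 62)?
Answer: 130*√5 ≈ 290.69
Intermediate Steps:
(73 - 47)*√(63 + 62) = 26*√125 = 26*(5*√5) = 130*√5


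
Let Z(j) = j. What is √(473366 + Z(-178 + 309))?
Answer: √473497 ≈ 688.11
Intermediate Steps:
√(473366 + Z(-178 + 309)) = √(473366 + (-178 + 309)) = √(473366 + 131) = √473497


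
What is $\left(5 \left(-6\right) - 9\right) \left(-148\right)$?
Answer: $5772$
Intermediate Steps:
$\left(5 \left(-6\right) - 9\right) \left(-148\right) = \left(-30 - 9\right) \left(-148\right) = \left(-39\right) \left(-148\right) = 5772$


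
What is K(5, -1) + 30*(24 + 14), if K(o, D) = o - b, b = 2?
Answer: 1143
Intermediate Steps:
K(o, D) = -2 + o (K(o, D) = o - 1*2 = o - 2 = -2 + o)
K(5, -1) + 30*(24 + 14) = (-2 + 5) + 30*(24 + 14) = 3 + 30*38 = 3 + 1140 = 1143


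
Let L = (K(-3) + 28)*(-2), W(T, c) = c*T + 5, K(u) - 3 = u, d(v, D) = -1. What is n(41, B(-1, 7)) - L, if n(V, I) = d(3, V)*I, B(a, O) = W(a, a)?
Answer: 50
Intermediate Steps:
K(u) = 3 + u
W(T, c) = 5 + T*c (W(T, c) = T*c + 5 = 5 + T*c)
B(a, O) = 5 + a**2 (B(a, O) = 5 + a*a = 5 + a**2)
n(V, I) = -I
L = -56 (L = ((3 - 3) + 28)*(-2) = (0 + 28)*(-2) = 28*(-2) = -56)
n(41, B(-1, 7)) - L = -(5 + (-1)**2) - 1*(-56) = -(5 + 1) + 56 = -1*6 + 56 = -6 + 56 = 50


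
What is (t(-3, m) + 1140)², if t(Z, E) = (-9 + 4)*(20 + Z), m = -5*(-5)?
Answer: 1113025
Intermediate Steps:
m = 25
t(Z, E) = -100 - 5*Z (t(Z, E) = -5*(20 + Z) = -100 - 5*Z)
(t(-3, m) + 1140)² = ((-100 - 5*(-3)) + 1140)² = ((-100 + 15) + 1140)² = (-85 + 1140)² = 1055² = 1113025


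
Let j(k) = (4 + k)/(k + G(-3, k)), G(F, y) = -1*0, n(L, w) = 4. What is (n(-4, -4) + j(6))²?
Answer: 289/9 ≈ 32.111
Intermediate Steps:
G(F, y) = 0
j(k) = (4 + k)/k (j(k) = (4 + k)/(k + 0) = (4 + k)/k)
(n(-4, -4) + j(6))² = (4 + (4 + 6)/6)² = (4 + (⅙)*10)² = (4 + 5/3)² = (17/3)² = 289/9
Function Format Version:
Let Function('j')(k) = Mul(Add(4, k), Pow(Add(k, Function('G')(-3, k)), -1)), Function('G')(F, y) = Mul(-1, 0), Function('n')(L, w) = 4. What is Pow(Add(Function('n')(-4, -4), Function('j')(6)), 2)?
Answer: Rational(289, 9) ≈ 32.111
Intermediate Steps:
Function('G')(F, y) = 0
Function('j')(k) = Mul(Pow(k, -1), Add(4, k)) (Function('j')(k) = Mul(Add(4, k), Pow(Add(k, 0), -1)) = Mul(Add(4, k), Pow(k, -1)) = Mul(Pow(k, -1), Add(4, k)))
Pow(Add(Function('n')(-4, -4), Function('j')(6)), 2) = Pow(Add(4, Mul(Pow(6, -1), Add(4, 6))), 2) = Pow(Add(4, Mul(Rational(1, 6), 10)), 2) = Pow(Add(4, Rational(5, 3)), 2) = Pow(Rational(17, 3), 2) = Rational(289, 9)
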